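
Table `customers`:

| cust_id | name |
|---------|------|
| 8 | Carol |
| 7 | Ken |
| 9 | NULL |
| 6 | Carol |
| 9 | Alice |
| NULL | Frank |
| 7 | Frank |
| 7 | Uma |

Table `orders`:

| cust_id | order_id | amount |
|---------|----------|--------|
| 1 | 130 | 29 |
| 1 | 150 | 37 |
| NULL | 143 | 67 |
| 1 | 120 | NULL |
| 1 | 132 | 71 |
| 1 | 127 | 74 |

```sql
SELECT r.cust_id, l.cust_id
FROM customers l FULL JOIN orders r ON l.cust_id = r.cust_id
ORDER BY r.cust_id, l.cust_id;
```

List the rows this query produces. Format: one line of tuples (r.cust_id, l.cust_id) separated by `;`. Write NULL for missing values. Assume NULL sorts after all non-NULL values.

(1, NULL); (1, NULL); (1, NULL); (1, NULL); (1, NULL); (NULL, 6); (NULL, 7); (NULL, 7); (NULL, 7); (NULL, 8); (NULL, 9); (NULL, 9); (NULL, NULL); (NULL, NULL)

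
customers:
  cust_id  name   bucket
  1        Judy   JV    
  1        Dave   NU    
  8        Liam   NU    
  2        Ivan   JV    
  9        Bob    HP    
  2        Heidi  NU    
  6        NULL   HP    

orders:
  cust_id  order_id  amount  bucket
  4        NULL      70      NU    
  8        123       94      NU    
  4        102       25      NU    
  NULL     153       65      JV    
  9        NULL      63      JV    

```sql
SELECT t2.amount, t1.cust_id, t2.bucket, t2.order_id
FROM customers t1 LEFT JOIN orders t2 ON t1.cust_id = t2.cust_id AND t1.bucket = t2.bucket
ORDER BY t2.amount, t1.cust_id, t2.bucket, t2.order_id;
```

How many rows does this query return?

LEFT JOIN keeps every row from `customers`; unmatched rows get NULL for `orders`'s columns.
Matching on t1.cust_id = t2.cust_id AND t1.bucket = t2.bucket. A NULL in a compared column never satisfies the condition.
- t1[0] cust_id=1, bucket=JV → no match; kept with NULLs on the t2 side.
- t1[1] cust_id=1, bucket=NU → no match; kept with NULLs on the t2 side.
- t1[2] cust_id=8, bucket=NU → 1 match(es) in t2 → 1 row(s).
- t1[3] cust_id=2, bucket=JV → no match; kept with NULLs on the t2 side.
- t1[4] cust_id=9, bucket=HP → no match; kept with NULLs on the t2 side.
- t1[5] cust_id=2, bucket=NU → no match; kept with NULLs on the t2 side.
- t1[6] cust_id=6, bucket=HP → no match; kept with NULLs on the t2 side.
Total: 1 matched + 6 padded = 7 rows.

7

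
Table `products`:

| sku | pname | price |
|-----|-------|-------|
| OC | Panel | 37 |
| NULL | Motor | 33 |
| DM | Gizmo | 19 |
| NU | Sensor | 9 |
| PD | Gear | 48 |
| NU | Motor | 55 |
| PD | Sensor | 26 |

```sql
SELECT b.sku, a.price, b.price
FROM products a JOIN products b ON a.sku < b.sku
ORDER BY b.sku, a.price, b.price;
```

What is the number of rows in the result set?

INNER JOIN keeps only pairs where the ON condition holds.
Matching on a.sku < b.sku. A NULL in a compared column never satisfies the condition.
- a[0] sku=OC → 2 match(es) in b → 2 row(s).
- a[1] sku=NULL → no match; dropped.
- a[2] sku=DM → 5 match(es) in b → 5 row(s).
- a[3] sku=NU → 3 match(es) in b → 3 row(s).
- a[4] sku=PD → no match; dropped.
- a[5] sku=NU → 3 match(es) in b → 3 row(s).
- a[6] sku=PD → no match; dropped.
Total: 13 rows.

13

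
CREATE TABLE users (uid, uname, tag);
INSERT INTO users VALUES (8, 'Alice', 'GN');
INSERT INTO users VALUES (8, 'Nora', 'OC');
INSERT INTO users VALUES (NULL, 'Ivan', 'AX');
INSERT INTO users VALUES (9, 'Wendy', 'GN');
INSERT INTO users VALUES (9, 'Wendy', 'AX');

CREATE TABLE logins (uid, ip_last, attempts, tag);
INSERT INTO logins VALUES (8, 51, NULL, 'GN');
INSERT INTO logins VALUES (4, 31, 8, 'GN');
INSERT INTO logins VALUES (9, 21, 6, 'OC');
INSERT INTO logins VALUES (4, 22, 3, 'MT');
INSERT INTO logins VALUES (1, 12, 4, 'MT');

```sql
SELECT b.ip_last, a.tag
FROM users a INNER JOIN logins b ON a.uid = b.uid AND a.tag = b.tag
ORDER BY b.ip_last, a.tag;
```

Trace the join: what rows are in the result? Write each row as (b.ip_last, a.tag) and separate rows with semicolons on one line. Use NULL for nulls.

(51, GN)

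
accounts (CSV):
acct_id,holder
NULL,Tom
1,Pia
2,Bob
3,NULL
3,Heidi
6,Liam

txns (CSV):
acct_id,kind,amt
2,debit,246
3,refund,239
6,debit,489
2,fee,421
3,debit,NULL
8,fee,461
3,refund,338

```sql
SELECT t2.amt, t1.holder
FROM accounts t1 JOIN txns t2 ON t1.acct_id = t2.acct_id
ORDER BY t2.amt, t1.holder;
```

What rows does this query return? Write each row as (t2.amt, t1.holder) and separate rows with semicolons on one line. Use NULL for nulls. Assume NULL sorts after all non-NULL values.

INNER JOIN keeps only pairs where the ON condition holds.
Matching on t1.acct_id = t2.acct_id. A NULL in a compared column never satisfies the condition.
Matched pairs: 9.

(239, Heidi); (239, NULL); (246, Bob); (338, Heidi); (338, NULL); (421, Bob); (489, Liam); (NULL, Heidi); (NULL, NULL)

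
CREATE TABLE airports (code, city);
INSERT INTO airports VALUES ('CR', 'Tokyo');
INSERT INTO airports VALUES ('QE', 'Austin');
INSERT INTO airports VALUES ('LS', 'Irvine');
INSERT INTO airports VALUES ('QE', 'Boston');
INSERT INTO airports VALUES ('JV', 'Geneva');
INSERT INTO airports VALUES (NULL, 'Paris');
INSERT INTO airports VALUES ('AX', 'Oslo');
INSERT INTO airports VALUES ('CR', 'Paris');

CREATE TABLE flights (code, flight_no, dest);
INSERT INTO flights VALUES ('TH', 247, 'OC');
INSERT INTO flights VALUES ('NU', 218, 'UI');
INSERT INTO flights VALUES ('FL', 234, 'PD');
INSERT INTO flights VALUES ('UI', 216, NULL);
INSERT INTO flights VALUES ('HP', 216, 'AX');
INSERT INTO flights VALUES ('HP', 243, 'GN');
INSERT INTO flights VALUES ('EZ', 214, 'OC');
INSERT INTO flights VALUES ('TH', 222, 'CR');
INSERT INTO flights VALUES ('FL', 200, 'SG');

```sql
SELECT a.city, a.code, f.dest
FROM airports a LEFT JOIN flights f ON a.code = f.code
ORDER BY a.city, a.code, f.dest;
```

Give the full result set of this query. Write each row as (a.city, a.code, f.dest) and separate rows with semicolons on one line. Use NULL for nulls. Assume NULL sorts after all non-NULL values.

(Austin, QE, NULL); (Boston, QE, NULL); (Geneva, JV, NULL); (Irvine, LS, NULL); (Oslo, AX, NULL); (Paris, CR, NULL); (Paris, NULL, NULL); (Tokyo, CR, NULL)

LEFT JOIN keeps every row from `airports`; unmatched rows get NULL for `flights`'s columns.
Matching on a.code = f.code. A NULL in a compared column never satisfies the condition.
- a[0] code=CR → no match; kept with NULLs on the f side.
- a[1] code=QE → no match; kept with NULLs on the f side.
- a[2] code=LS → no match; kept with NULLs on the f side.
- a[3] code=QE → no match; kept with NULLs on the f side.
- a[4] code=JV → no match; kept with NULLs on the f side.
- a[5] code=NULL → no match; kept with NULLs on the f side.
- a[6] code=AX → no match; kept with NULLs on the f side.
- a[7] code=CR → no match; kept with NULLs on the f side.
After projecting and ordering:
a.city | a.code | f.dest
Austin | QE | NULL
Boston | QE | NULL
Geneva | JV | NULL
Irvine | LS | NULL
Oslo | AX | NULL
Paris | CR | NULL
Paris | NULL | NULL
Tokyo | CR | NULL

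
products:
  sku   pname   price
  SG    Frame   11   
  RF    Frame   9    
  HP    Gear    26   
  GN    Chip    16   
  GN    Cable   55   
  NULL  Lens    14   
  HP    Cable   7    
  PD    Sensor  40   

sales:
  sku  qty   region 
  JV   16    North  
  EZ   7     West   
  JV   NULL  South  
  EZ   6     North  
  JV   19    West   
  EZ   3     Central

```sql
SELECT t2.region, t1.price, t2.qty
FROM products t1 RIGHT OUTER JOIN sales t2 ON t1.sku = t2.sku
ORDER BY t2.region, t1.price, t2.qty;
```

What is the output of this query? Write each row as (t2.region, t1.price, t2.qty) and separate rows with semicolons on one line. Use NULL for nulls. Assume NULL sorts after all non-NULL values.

RIGHT JOIN keeps every row from `sales`; unmatched rows get NULL for `products`'s columns.
Matching on t1.sku = t2.sku. A NULL in a compared column never satisfies the condition.
Matched pairs: 0; unmatched t2 rows kept: 6.

(Central, NULL, 3); (North, NULL, 6); (North, NULL, 16); (South, NULL, NULL); (West, NULL, 7); (West, NULL, 19)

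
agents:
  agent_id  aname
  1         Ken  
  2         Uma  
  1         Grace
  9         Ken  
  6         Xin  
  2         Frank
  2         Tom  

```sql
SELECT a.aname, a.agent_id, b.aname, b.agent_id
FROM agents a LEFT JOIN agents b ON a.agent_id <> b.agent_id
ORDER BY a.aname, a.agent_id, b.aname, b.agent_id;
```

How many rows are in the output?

34

LEFT JOIN keeps every row from `agents a`; unmatched rows get NULL for `agents b`'s columns.
Matching on a.agent_id <> b.agent_id.
Matched pairs: 34; unmatched a rows kept: 0.
Total: 34 rows.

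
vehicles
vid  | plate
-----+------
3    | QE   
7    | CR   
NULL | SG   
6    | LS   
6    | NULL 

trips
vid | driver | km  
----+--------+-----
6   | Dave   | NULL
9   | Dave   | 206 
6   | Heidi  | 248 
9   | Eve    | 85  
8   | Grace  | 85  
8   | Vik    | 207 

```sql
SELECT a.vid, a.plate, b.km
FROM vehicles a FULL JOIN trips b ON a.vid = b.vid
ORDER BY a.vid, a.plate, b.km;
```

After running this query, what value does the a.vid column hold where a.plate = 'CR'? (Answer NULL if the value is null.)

7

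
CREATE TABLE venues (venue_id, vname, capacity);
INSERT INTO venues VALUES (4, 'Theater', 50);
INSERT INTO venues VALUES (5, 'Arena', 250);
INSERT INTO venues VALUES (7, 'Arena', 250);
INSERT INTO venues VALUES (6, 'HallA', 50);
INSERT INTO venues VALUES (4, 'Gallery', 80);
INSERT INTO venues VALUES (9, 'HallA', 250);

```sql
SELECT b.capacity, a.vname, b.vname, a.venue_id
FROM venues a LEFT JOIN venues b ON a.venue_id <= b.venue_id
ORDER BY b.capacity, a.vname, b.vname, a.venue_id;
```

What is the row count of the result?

22

LEFT JOIN keeps every row from `venues a`; unmatched rows get NULL for `venues b`'s columns.
Matching on a.venue_id <= b.venue_id.
- a (venue_id=4) pairs with 6 row(s) of b.
- a (venue_id=5) pairs with 4 row(s) of b.
- a (venue_id=7) pairs with 2 row(s) of b.
- a (venue_id=6) pairs with 3 row(s) of b.
- a (venue_id=4) pairs with 6 row(s) of b.
- a (venue_id=9) pairs with 1 row(s) of b.
Total: 22 rows.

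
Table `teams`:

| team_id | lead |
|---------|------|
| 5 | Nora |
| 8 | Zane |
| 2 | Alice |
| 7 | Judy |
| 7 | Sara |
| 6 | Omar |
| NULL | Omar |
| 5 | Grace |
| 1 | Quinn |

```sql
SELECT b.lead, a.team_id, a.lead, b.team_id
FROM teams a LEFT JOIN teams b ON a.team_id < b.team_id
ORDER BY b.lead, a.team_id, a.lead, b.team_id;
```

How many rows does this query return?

28

LEFT JOIN keeps every row from `teams a`; unmatched rows get NULL for `teams b`'s columns.
Matching on a.team_id < b.team_id. A NULL in a compared column never satisfies the condition.
- team_id=5: 4 matching b row(s), so 4 row(s) emitted.
- team_id=8: no b row matches, row kept with b columns NULL.
- team_id=2: 6 matching b row(s), so 6 row(s) emitted.
- team_id=7: 1 matching b row(s), so 1 row(s) emitted.
- team_id=7: 1 matching b row(s), so 1 row(s) emitted.
- team_id=6: 3 matching b row(s), so 3 row(s) emitted.
- team_id=NULL: no b row matches, row kept with b columns NULL.
- team_id=5: 4 matching b row(s), so 4 row(s) emitted.
- team_id=1: 7 matching b row(s), so 7 row(s) emitted.
Total: 26 matched + 2 padded = 28 rows.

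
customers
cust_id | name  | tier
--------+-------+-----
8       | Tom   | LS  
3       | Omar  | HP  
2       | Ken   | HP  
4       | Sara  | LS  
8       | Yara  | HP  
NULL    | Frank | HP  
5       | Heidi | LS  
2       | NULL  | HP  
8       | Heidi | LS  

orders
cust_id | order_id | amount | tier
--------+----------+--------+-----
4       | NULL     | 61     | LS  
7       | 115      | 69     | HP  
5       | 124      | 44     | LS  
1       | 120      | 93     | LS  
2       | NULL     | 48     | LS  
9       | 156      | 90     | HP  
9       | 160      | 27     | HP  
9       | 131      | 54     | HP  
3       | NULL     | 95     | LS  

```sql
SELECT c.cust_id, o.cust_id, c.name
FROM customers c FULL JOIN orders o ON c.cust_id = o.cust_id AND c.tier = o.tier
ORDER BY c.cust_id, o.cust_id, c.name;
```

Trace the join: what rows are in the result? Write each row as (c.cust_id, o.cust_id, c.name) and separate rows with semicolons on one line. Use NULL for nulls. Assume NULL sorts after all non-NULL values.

(2, NULL, Ken); (2, NULL, NULL); (3, NULL, Omar); (4, 4, Sara); (5, 5, Heidi); (8, NULL, Heidi); (8, NULL, Tom); (8, NULL, Yara); (NULL, 1, NULL); (NULL, 2, NULL); (NULL, 3, NULL); (NULL, 7, NULL); (NULL, 9, NULL); (NULL, 9, NULL); (NULL, 9, NULL); (NULL, NULL, Frank)

FULL OUTER JOIN keeps every row from both sides; unmatched rows get NULL for the other side's columns.
Matching on c.cust_id = o.cust_id AND c.tier = o.tier. A NULL in a compared column never satisfies the condition.
- cust_id=8, tier=LS: no o row matches, row kept with o columns NULL.
- cust_id=3, tier=HP: no o row matches, row kept with o columns NULL.
- cust_id=2, tier=HP: no o row matches, row kept with o columns NULL.
- cust_id=4, tier=LS: 1 matching o row(s), so 1 row(s) emitted.
- cust_id=8, tier=HP: no o row matches, row kept with o columns NULL.
- cust_id=NULL, tier=HP: no o row matches, row kept with o columns NULL.
- cust_id=5, tier=LS: 1 matching o row(s), so 1 row(s) emitted.
- cust_id=2, tier=HP: no o row matches, row kept with o columns NULL.
- cust_id=8, tier=LS: no o row matches, row kept with o columns NULL.
- 7 o row(s) had no c match → kept, c columns NULL.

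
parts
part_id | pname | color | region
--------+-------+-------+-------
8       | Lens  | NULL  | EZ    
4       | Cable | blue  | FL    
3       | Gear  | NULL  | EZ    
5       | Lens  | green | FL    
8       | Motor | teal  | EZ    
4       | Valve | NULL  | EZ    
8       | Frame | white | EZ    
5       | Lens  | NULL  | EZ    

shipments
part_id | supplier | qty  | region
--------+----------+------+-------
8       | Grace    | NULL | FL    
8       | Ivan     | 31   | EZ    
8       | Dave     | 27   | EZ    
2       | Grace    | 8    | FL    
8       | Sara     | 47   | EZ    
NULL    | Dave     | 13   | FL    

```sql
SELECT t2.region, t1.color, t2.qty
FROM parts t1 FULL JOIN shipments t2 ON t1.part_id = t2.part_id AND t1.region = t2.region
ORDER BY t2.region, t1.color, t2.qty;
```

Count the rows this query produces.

17

FULL OUTER JOIN keeps every row from both sides; unmatched rows get NULL for the other side's columns.
Matching on t1.part_id = t2.part_id AND t1.region = t2.region. A NULL in a compared column never satisfies the condition.
- t1[0] part_id=8, region=EZ → 3 match(es) in t2 → 3 row(s).
- t1[1] part_id=4, region=FL → no match; kept with NULLs on the t2 side.
- t1[2] part_id=3, region=EZ → no match; kept with NULLs on the t2 side.
- t1[3] part_id=5, region=FL → no match; kept with NULLs on the t2 side.
- t1[4] part_id=8, region=EZ → 3 match(es) in t2 → 3 row(s).
- t1[5] part_id=4, region=EZ → no match; kept with NULLs on the t2 side.
- t1[6] part_id=8, region=EZ → 3 match(es) in t2 → 3 row(s).
- t1[7] part_id=5, region=EZ → no match; kept with NULLs on the t2 side.
- 3 t2 row(s) had no t1 match → kept, t1 columns NULL.
Total: 9 matched + 8 padded = 17 rows.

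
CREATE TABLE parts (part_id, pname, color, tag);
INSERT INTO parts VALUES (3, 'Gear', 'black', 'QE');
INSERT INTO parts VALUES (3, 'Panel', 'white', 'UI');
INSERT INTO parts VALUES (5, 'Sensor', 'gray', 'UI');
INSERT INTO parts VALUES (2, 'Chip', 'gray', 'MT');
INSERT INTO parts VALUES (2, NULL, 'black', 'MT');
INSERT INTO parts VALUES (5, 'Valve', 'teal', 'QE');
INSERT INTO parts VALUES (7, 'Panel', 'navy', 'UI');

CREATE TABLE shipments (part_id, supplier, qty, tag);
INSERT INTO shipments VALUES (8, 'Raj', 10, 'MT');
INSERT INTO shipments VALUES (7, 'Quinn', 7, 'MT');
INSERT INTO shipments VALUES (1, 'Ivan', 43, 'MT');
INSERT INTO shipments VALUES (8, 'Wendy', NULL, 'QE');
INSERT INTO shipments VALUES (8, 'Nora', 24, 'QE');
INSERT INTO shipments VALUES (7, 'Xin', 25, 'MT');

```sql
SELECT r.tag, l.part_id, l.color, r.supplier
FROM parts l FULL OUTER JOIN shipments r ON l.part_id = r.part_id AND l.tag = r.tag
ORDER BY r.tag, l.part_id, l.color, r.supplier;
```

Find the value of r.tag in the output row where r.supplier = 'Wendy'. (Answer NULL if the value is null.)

FULL OUTER JOIN keeps every row from both sides; unmatched rows get NULL for the other side's columns.
Matching on l.part_id = r.part_id AND l.tag = r.tag.
Matched pairs: 0; unmatched l rows kept: 7; unmatched r rows kept: 6.

QE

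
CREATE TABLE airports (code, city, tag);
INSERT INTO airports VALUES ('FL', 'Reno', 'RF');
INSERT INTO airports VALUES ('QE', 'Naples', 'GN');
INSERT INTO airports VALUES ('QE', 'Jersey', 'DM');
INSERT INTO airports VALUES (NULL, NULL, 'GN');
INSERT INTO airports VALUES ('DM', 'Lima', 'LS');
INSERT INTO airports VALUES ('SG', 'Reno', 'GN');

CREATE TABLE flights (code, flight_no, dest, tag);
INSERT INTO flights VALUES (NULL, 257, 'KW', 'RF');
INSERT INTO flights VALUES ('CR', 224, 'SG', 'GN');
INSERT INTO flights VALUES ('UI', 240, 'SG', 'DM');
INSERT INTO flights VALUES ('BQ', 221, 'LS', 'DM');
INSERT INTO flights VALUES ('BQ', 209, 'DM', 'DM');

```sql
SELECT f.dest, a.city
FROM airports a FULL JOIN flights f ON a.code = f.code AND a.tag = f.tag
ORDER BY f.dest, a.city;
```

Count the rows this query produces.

FULL OUTER JOIN keeps every row from both sides; unmatched rows get NULL for the other side's columns.
Matching on a.code = f.code AND a.tag = f.tag. A NULL in a compared column never satisfies the condition.
- code=FL, tag=RF: no f row matches, row kept with f columns NULL.
- code=QE, tag=GN: no f row matches, row kept with f columns NULL.
- code=QE, tag=DM: no f row matches, row kept with f columns NULL.
- code=NULL, tag=GN: no f row matches, row kept with f columns NULL.
- code=DM, tag=LS: no f row matches, row kept with f columns NULL.
- code=SG, tag=GN: no f row matches, row kept with f columns NULL.
- 5 f row(s) had no a match → kept, a columns NULL.
Total: 0 matched + 11 padded = 11 rows.

11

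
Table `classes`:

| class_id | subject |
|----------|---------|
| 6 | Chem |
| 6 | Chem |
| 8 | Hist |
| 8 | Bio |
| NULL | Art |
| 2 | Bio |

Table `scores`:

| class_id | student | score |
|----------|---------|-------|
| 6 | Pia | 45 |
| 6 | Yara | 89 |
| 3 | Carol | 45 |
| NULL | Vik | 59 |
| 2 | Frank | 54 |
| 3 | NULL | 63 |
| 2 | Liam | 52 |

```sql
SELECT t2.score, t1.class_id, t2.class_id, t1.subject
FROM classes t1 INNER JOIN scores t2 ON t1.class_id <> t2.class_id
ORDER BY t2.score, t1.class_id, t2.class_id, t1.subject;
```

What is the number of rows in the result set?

INNER JOIN keeps only pairs where the ON condition holds.
Matching on t1.class_id <> t2.class_id. A NULL in a compared column never satisfies the condition.
Matched pairs: 24.
Total: 24 rows.

24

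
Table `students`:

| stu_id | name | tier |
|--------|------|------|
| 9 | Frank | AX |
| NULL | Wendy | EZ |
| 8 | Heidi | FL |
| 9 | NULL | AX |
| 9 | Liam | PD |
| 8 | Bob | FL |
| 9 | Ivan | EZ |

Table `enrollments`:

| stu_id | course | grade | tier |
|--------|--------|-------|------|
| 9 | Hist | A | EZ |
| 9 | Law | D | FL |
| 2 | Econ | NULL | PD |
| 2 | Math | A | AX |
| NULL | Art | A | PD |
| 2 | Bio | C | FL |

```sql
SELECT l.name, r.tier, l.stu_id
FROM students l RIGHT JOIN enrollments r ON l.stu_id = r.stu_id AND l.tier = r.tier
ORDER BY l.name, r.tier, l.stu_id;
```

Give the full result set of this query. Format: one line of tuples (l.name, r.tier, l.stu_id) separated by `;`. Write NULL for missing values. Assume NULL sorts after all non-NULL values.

RIGHT JOIN keeps every row from `enrollments`; unmatched rows get NULL for `students`'s columns.
Matching on l.stu_id = r.stu_id AND l.tier = r.tier. A NULL in a compared column never satisfies the condition.
Matched pairs: 1; unmatched r rows kept: 5.

(Ivan, EZ, 9); (NULL, AX, NULL); (NULL, FL, NULL); (NULL, FL, NULL); (NULL, PD, NULL); (NULL, PD, NULL)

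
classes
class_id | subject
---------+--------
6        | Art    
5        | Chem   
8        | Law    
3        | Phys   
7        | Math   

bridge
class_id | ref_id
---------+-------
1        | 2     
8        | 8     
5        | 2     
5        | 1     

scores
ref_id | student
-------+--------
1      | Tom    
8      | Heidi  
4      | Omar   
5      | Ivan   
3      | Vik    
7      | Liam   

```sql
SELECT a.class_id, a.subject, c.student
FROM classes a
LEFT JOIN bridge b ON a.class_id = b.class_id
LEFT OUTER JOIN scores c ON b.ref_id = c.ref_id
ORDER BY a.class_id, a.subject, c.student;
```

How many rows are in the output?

6

Step 1 — a LEFT JOIN b on class_id → 6 row(s).
Then LEFT JOIN `scores c` on ref_id: each of those 6 rows is kept; rows whose b.ref_id has no match in c get NULL for c's columns.
Result: 6 row(s).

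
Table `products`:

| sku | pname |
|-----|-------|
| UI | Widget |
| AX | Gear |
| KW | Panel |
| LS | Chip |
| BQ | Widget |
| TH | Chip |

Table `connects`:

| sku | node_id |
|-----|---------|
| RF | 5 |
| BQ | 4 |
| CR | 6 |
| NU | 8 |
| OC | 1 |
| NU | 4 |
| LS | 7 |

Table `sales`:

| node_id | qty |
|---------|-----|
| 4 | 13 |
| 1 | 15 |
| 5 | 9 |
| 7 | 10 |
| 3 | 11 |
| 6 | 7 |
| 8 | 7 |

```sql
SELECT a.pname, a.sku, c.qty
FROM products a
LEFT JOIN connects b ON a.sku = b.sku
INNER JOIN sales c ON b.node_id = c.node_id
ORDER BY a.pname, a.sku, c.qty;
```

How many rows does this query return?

2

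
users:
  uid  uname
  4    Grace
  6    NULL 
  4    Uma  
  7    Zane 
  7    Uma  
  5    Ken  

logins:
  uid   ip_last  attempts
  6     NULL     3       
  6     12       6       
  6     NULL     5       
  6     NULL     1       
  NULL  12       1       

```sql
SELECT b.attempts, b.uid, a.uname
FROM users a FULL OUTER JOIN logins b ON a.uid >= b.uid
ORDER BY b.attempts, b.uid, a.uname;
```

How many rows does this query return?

16

FULL OUTER JOIN keeps every row from both sides; unmatched rows get NULL for the other side's columns.
Matching on a.uid >= b.uid. A NULL in a compared column never satisfies the condition.
- uid=4: no b row matches, row kept with b columns NULL.
- uid=6: 4 matching b row(s), so 4 row(s) emitted.
- uid=4: no b row matches, row kept with b columns NULL.
- uid=7: 4 matching b row(s), so 4 row(s) emitted.
- uid=7: 4 matching b row(s), so 4 row(s) emitted.
- uid=5: no b row matches, row kept with b columns NULL.
- plus 1 unmatched b row(s), each kept with NULL a columns.
Total: 12 matched + 4 padded = 16 rows.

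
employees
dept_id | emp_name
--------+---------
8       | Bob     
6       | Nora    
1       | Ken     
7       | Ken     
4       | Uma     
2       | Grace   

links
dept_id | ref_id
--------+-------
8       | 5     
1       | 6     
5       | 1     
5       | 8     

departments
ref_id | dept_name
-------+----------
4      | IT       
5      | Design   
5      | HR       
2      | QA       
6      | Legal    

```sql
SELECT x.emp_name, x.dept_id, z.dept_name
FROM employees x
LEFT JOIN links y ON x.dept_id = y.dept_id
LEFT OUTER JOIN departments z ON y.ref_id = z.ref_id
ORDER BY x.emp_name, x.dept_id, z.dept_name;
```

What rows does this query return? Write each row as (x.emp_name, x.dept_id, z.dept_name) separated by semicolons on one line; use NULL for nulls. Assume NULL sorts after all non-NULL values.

(Bob, 8, Design); (Bob, 8, HR); (Grace, 2, NULL); (Ken, 1, Legal); (Ken, 7, NULL); (Nora, 6, NULL); (Uma, 4, NULL)

Step 1 — x LEFT JOIN y on dept_id → 6 row(s).
Then LEFT JOIN `departments z` on ref_id: each of those 6 rows is kept; rows whose y.ref_id has no match in z get NULL for z's columns.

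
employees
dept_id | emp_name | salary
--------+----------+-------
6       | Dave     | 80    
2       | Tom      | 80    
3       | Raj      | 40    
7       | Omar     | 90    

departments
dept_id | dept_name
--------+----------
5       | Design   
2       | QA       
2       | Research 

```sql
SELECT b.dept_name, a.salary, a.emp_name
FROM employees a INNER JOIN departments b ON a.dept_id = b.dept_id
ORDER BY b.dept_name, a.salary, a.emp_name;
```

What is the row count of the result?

INNER JOIN keeps only pairs where the ON condition holds.
Matching on a.dept_id = b.dept_id.
Matched pairs: 2.
Total: 2 rows.

2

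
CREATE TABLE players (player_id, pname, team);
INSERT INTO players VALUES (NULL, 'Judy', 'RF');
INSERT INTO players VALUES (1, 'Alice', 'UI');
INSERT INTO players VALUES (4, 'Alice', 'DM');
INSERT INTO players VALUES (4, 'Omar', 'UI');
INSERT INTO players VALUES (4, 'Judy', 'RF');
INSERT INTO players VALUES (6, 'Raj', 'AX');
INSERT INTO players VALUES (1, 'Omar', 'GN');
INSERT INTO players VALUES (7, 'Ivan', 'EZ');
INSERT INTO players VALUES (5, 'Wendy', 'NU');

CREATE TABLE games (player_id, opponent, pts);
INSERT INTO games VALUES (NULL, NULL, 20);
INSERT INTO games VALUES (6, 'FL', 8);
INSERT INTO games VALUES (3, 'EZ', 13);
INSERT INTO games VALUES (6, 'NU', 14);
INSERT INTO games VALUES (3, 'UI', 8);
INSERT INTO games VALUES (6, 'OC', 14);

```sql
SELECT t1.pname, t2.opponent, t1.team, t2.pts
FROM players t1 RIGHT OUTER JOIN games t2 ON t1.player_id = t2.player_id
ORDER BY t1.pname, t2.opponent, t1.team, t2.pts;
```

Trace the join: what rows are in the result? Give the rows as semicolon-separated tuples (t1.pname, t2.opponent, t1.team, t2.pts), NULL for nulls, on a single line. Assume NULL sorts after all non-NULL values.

RIGHT JOIN keeps every row from `games`; unmatched rows get NULL for `players`'s columns.
Matching on t1.player_id = t2.player_id. A NULL in a compared column never satisfies the condition.
- t1 row (player_id=NULL): no match.
- t1 row (player_id=1): no match.
- t1 row (player_id=4): no match.
- t1 row (player_id=4): no match.
- t1 row (player_id=4): no match.
- t1 row (player_id=6): matches 3 t2 row(s) → 3 output row(s).
- t1 row (player_id=1): no match.
- t1 row (player_id=7): no match.
- t1 row (player_id=5): no match.
- 3 row(s) from t2 found no t1 partner → padded with NULL.
After projecting and ordering:
t1.pname | t2.opponent | t1.team | t2.pts
Raj | FL | AX | 8
Raj | NU | AX | 14
Raj | OC | AX | 14
NULL | EZ | NULL | 13
NULL | UI | NULL | 8
NULL | NULL | NULL | 20

(Raj, FL, AX, 8); (Raj, NU, AX, 14); (Raj, OC, AX, 14); (NULL, EZ, NULL, 13); (NULL, UI, NULL, 8); (NULL, NULL, NULL, 20)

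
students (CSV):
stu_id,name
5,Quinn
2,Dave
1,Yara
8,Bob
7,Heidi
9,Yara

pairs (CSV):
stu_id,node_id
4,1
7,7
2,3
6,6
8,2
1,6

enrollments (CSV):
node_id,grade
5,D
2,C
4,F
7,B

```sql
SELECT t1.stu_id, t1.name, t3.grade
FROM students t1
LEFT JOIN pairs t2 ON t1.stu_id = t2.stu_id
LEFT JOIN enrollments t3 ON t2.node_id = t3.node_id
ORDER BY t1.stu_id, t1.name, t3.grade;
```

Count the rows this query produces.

Evaluate left to right. First `students t1 LEFT JOIN pairs t2` on stu_id: 6 row(s).
Then LEFT JOIN `enrollments t3` on node_id: each of those 6 rows is kept; rows whose t2.node_id has no match in t3 get NULL for t3's columns.
Result: 6 row(s).

6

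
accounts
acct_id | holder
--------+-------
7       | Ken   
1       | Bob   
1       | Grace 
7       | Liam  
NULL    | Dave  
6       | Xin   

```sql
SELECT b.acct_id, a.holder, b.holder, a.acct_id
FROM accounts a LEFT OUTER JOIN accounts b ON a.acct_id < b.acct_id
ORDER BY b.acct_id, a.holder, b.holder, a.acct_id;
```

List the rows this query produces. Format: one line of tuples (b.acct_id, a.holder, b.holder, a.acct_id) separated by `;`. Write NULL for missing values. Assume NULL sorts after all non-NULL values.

LEFT JOIN keeps every row from `accounts a`; unmatched rows get NULL for `accounts b`'s columns.
Matching on a.acct_id < b.acct_id. A NULL in a compared column never satisfies the condition.
- a (acct_id=7) has no partner → padded with NULL.
- a (acct_id=1) pairs with 3 row(s) of b.
- a (acct_id=1) pairs with 3 row(s) of b.
- a (acct_id=7) has no partner → padded with NULL.
- a (acct_id=NULL) has no partner → padded with NULL.
- a (acct_id=6) pairs with 2 row(s) of b.

(6, Bob, Xin, 1); (6, Grace, Xin, 1); (7, Bob, Ken, 1); (7, Bob, Liam, 1); (7, Grace, Ken, 1); (7, Grace, Liam, 1); (7, Xin, Ken, 6); (7, Xin, Liam, 6); (NULL, Dave, NULL, NULL); (NULL, Ken, NULL, 7); (NULL, Liam, NULL, 7)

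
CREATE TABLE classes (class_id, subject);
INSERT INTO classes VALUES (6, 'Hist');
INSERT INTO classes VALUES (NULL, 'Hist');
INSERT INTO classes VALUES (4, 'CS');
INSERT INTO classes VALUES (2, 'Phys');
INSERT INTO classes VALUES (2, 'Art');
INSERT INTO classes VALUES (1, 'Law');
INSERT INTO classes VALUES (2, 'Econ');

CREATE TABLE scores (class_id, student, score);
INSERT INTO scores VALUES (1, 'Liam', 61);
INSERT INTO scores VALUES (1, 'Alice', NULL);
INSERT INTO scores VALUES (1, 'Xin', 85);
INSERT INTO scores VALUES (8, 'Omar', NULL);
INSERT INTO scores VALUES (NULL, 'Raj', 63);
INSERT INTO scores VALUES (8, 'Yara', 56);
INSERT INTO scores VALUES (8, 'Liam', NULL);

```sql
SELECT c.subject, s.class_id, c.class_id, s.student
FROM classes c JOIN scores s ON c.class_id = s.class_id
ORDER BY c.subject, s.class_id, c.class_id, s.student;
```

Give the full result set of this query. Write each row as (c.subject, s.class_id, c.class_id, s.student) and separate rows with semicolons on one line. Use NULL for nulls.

(Law, 1, 1, Alice); (Law, 1, 1, Liam); (Law, 1, 1, Xin)

INNER JOIN keeps only pairs where the ON condition holds.
Matching on c.class_id = s.class_id. A NULL in a compared column never satisfies the condition.
Matched pairs: 3.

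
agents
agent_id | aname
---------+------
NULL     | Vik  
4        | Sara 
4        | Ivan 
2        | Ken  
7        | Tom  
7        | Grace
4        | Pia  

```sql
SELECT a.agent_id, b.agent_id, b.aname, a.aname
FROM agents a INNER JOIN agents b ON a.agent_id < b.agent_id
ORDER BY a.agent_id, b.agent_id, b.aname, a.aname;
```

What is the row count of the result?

INNER JOIN keeps only pairs where the ON condition holds.
Matching on a.agent_id < b.agent_id. A NULL in a compared column never satisfies the condition.
Matched pairs: 11.
Total: 11 rows.

11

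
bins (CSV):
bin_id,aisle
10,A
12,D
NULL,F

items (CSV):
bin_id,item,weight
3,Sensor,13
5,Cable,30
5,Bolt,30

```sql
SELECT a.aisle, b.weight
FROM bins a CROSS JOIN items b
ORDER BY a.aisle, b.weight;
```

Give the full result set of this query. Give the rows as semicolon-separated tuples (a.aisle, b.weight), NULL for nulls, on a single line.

CROSS JOIN pairs every row of `bins` with every row of `items`: 3 × 3 = 9 rows.

(A, 13); (A, 30); (A, 30); (D, 13); (D, 30); (D, 30); (F, 13); (F, 30); (F, 30)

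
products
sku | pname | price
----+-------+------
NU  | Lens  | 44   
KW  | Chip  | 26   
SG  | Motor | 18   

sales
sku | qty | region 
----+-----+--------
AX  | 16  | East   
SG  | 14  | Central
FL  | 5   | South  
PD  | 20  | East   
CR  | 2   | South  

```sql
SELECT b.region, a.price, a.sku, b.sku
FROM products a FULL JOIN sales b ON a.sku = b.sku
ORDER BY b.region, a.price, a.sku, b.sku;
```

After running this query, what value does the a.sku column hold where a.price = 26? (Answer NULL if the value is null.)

FULL OUTER JOIN keeps every row from both sides; unmatched rows get NULL for the other side's columns.
Matching on a.sku = b.sku.
- a[0] sku=NU → no match; kept with NULLs on the b side.
- a[1] sku=KW → no match; kept with NULLs on the b side.
- a[2] sku=SG → 1 match(es) in b → 1 row(s).
- 4 row(s) from b found no a partner → padded with NULL.

KW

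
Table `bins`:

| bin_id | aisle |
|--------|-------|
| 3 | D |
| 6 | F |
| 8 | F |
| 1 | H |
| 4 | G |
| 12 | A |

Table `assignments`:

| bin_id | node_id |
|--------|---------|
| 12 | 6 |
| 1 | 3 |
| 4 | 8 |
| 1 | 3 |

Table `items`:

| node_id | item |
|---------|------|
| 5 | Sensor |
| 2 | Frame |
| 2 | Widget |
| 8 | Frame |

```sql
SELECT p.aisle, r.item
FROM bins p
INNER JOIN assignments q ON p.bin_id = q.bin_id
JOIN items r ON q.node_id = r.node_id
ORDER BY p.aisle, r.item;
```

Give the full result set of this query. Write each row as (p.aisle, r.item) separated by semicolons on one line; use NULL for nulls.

(G, Frame)

Evaluate left to right. First `bins p INNER JOIN assignments q` on bin_id: 4 row(s).
Then INNER JOIN `items r` on node_id: keep only rows whose q.node_id appears in r.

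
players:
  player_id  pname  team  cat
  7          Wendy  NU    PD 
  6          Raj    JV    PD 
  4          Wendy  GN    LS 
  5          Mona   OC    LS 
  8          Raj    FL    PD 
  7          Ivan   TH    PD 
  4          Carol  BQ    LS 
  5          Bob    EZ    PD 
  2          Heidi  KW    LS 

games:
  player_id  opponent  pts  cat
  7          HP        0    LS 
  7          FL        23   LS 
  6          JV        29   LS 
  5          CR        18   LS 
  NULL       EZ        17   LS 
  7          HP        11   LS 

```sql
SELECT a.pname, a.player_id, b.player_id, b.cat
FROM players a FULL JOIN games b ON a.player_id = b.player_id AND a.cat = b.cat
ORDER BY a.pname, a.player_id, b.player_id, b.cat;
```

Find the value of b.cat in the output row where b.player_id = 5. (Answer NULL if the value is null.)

FULL OUTER JOIN keeps every row from both sides; unmatched rows get NULL for the other side's columns.
Matching on a.player_id = b.player_id AND a.cat = b.cat. A NULL in a compared column never satisfies the condition.
- a[0] player_id=7, cat=PD → no match; kept with NULLs on the b side.
- a[1] player_id=6, cat=PD → no match; kept with NULLs on the b side.
- a[2] player_id=4, cat=LS → no match; kept with NULLs on the b side.
- a[3] player_id=5, cat=LS → 1 match(es) in b → 1 row(s).
- a[4] player_id=8, cat=PD → no match; kept with NULLs on the b side.
- a[5] player_id=7, cat=PD → no match; kept with NULLs on the b side.
- a[6] player_id=4, cat=LS → no match; kept with NULLs on the b side.
- a[7] player_id=5, cat=PD → no match; kept with NULLs on the b side.
- a[8] player_id=2, cat=LS → no match; kept with NULLs on the b side.
- plus 5 unmatched b row(s), each kept with NULL a columns.

LS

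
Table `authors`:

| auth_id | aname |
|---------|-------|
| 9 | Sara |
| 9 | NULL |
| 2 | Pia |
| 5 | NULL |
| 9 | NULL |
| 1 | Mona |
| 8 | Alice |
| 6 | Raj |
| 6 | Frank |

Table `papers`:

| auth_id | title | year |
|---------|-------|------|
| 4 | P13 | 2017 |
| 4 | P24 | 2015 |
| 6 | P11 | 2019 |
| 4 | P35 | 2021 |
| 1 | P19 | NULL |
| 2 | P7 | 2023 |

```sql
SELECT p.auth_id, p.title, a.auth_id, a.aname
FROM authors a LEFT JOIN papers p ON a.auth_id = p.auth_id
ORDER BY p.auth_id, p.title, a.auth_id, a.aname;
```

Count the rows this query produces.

LEFT JOIN keeps every row from `authors`; unmatched rows get NULL for `papers`'s columns.
Matching on a.auth_id = p.auth_id.
- auth_id=9: no p row matches, row kept with p columns NULL.
- auth_id=9: no p row matches, row kept with p columns NULL.
- auth_id=2: 1 matching p row(s), so 1 row(s) emitted.
- auth_id=5: no p row matches, row kept with p columns NULL.
- auth_id=9: no p row matches, row kept with p columns NULL.
- auth_id=1: 1 matching p row(s), so 1 row(s) emitted.
- auth_id=8: no p row matches, row kept with p columns NULL.
- auth_id=6: 1 matching p row(s), so 1 row(s) emitted.
- auth_id=6: 1 matching p row(s), so 1 row(s) emitted.
Total: 4 matched + 5 padded = 9 rows.

9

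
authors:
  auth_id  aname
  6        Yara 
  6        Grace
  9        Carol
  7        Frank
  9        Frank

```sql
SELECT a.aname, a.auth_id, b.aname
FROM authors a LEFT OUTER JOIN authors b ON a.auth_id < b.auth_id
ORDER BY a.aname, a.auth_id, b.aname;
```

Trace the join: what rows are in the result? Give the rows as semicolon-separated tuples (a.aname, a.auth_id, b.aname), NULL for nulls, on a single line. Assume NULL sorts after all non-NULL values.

LEFT JOIN keeps every row from `authors a`; unmatched rows get NULL for `authors b`'s columns.
Matching on a.auth_id < b.auth_id.
- auth_id=6: 3 matching b row(s), so 3 row(s) emitted.
- auth_id=6: 3 matching b row(s), so 3 row(s) emitted.
- auth_id=9: no b row matches, row kept with b columns NULL.
- auth_id=7: 2 matching b row(s), so 2 row(s) emitted.
- auth_id=9: no b row matches, row kept with b columns NULL.
After projecting and ordering:
a.aname | a.auth_id | b.aname
Carol | 9 | NULL
Frank | 7 | Carol
Frank | 7 | Frank
Frank | 9 | NULL
Grace | 6 | Carol
Grace | 6 | Frank
Grace | 6 | Frank
Yara | 6 | Carol
Yara | 6 | Frank
Yara | 6 | Frank

(Carol, 9, NULL); (Frank, 7, Carol); (Frank, 7, Frank); (Frank, 9, NULL); (Grace, 6, Carol); (Grace, 6, Frank); (Grace, 6, Frank); (Yara, 6, Carol); (Yara, 6, Frank); (Yara, 6, Frank)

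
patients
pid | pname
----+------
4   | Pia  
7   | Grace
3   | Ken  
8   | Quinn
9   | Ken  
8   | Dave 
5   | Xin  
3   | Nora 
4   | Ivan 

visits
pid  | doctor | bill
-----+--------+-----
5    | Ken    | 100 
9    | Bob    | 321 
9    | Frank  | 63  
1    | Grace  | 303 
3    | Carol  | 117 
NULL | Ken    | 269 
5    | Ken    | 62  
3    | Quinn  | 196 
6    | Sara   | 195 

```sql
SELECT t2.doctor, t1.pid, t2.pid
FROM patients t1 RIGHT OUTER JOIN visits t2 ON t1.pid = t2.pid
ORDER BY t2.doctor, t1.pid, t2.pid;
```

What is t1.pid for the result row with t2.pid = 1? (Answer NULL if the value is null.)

RIGHT JOIN keeps every row from `visits`; unmatched rows get NULL for `patients`'s columns.
Matching on t1.pid = t2.pid. A NULL in a compared column never satisfies the condition.
Matched pairs: 8; unmatched t2 rows kept: 3.

NULL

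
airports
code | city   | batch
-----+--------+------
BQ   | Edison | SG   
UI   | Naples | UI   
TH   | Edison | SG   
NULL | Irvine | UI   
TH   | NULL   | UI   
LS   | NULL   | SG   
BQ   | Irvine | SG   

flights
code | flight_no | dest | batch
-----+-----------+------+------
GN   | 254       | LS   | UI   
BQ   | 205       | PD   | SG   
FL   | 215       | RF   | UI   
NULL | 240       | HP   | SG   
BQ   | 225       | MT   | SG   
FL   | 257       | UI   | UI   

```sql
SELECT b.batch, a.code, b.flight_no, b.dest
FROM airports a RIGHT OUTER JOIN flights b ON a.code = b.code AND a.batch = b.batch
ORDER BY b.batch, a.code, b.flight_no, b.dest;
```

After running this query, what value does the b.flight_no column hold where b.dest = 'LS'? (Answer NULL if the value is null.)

RIGHT JOIN keeps every row from `flights`; unmatched rows get NULL for `airports`'s columns.
Matching on a.code = b.code AND a.batch = b.batch. A NULL in a compared column never satisfies the condition.
- code=BQ, batch=SG: 2 matching b row(s), so 2 row(s) emitted.
- code=UI, batch=UI: no matching b row.
- code=TH, batch=SG: no matching b row.
- code=NULL, batch=UI: no matching b row.
- code=TH, batch=UI: no matching b row.
- code=LS, batch=SG: no matching b row.
- code=BQ, batch=SG: 2 matching b row(s), so 2 row(s) emitted.
- 4 row(s) from b found no a partner → padded with NULL.

254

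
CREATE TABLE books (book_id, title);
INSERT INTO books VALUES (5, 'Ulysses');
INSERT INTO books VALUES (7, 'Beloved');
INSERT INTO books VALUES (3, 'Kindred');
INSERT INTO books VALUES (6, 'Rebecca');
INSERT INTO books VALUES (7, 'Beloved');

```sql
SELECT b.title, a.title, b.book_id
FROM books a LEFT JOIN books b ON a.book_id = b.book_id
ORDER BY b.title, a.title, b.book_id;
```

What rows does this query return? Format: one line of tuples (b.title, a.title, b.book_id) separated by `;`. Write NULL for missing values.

(Beloved, Beloved, 7); (Beloved, Beloved, 7); (Beloved, Beloved, 7); (Beloved, Beloved, 7); (Kindred, Kindred, 3); (Rebecca, Rebecca, 6); (Ulysses, Ulysses, 5)

LEFT JOIN keeps every row from `books a`; unmatched rows get NULL for `books b`'s columns.
Matching on a.book_id = b.book_id.
Matched pairs: 7; unmatched a rows kept: 0.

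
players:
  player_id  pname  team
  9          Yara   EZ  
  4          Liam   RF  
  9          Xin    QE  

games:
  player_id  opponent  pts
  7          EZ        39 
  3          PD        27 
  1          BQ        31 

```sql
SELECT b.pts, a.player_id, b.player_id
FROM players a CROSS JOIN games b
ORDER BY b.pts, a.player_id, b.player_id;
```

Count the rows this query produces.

9

CROSS JOIN pairs every row of `players` with every row of `games`: 3 × 3 = 9 rows.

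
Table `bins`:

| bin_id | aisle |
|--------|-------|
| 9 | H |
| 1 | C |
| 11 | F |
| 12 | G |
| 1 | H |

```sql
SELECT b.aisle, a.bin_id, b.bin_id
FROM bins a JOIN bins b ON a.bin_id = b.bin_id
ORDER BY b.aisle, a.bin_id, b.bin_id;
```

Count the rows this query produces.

INNER JOIN keeps only pairs where the ON condition holds.
Matching on a.bin_id = b.bin_id.
- a (bin_id=9) pairs with 1 row(s) of b.
- a (bin_id=1) pairs with 2 row(s) of b.
- a (bin_id=11) pairs with 1 row(s) of b.
- a (bin_id=12) pairs with 1 row(s) of b.
- a (bin_id=1) pairs with 2 row(s) of b.
Total: 7 rows.

7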